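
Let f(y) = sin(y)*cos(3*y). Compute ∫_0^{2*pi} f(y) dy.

Use the identity sin(y)cos(3*y) = [sin(4*y) + sin(-2*y)]/2.
An antiderivative is F(y) = cos(2*y)/4 - cos(4*y)/8.
Then F(2*pi) - F(0) = (1/8) - (1/8) = 0.

0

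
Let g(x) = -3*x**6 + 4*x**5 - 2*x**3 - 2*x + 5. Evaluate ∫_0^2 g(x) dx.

By the power rule, an antiderivative is F(x) = -3*x**7/7 + 2*x**6/3 - x**4/2 - x**2 + 5*x.
Then F(2) - F(0) = (-298/21) - (0) = -298/21.

-298/21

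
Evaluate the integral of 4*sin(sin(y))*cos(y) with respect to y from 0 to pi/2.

4 - 4*cos(1)

Let u = sin(y), so du = cos(y) dy. When y = 0, u = 0; when y = pi/2, u = 1.
The integral becomes 4·∫ sin(u) du from 0 to 1, with antiderivative -4*cos(u).
Back in y: F(y) = -4*cos(sin(y)).
Then F(pi/2) - F(0) = (-4*cos(1)) - (-4) = 4 - 4*cos(1).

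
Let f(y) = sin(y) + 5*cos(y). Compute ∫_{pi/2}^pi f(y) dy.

An antiderivative is F(y) = 5*sin(y) - cos(y).
Then F(pi) - F(pi/2) = (1) - (5) = -4.

-4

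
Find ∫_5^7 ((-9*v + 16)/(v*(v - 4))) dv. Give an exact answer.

Factor the denominator: v**2 - 4*v = v(v - 4).
Partial fractions: (-9*v + 16)/(v*(v - 4)) = -4/v - 5/(v - 4).
An antiderivative is F(v) = -4*log(v) - 5*log(v - 4).
Then F(7) - F(5) = (-4*log(7) - 5*log(3)) - (-4*log(5)) = -4*log(7) - 5*log(3) + 4*log(5).

-4*log(7) - 5*log(3) + 4*log(5)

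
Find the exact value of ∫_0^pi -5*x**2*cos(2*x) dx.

-5*pi/2

Integrate by parts twice (u = x^2, dv = -5*cos(2*x) dx).
An antiderivative is F(x) = -5*x**2*sin(2*x)/2 - 5*x*cos(2*x)/2 + 5*sin(2*x)/4.
Then F(pi) - F(0) = (-5*pi/2) - (0) = -5*pi/2.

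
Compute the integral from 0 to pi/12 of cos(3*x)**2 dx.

Use the identity cos^2(3*x) = (1 + cos(6*x))/2.
An antiderivative is F(x) = x/2 + sin(6*x)/12.
Then F(pi/12) - F(0) = (1/12 + pi/24) - (0) = 1/12 + pi/24.

1/12 + pi/24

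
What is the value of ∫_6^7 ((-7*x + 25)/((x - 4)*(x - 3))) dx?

log(3/32)

Factor the denominator: x**2 - 7*x + 12 = (x - 3)(x - 4).
Partial fractions: (-7*x + 25)/((x - 4)*(x - 3)) = -4/(x - 3) - 3/(x - 4).
An antiderivative is F(x) = -3*log(x - 4) - 4*log(x - 3).
Then F(7) - F(6) = (-8*log(2) - 3*log(3)) - (-4*log(3) - 3*log(2)) = log(3/32).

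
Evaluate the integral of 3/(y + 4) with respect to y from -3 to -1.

log(27)

An antiderivative is F(y) = 3*log(y + 4).
Then F(-1) - F(-3) = (log(27)) - (0) = log(27).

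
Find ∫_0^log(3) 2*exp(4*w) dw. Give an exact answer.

40

Let u = exp(w), so du = exp(w) dw. When w = 0, u = 1; when w = log(3), u = 3.
The integral becomes 2·∫ u**3 du from 1 to 3, with antiderivative u**4/2.
Back in w: F(w) = exp(4*w)/2.
Then F(log(3)) - F(0) = (81/2) - (1/2) = 40.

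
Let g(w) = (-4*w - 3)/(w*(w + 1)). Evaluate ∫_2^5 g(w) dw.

-3*log(5) + 2*log(2)

Factor the denominator: w**2 + w = (w + 1)w.
Partial fractions: (-4*w - 3)/(w*(w + 1)) = -1/(w + 1) - 3/w.
An antiderivative is F(w) = -3*log(w) - log(w + 1).
Then F(5) - F(2) = (-3*log(5) - log(3) - log(2)) - (-log(24)) = -3*log(5) + 2*log(2).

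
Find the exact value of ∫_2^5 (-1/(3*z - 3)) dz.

-log(12)/3 + log(3)/3

An antiderivative is F(z) = -log(3*z - 3)/3.
Then F(5) - F(2) = (-log(12)/3) - (-log(3)/3) = -log(12)/3 + log(3)/3.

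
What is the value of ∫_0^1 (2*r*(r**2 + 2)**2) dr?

Let u = r**2 + 2, so du = 2*r dr. When r = 0, u = 2; when r = 1, u = 3.
The integral becomes ∫ u**2 du from 2 to 3, with antiderivative u**3/3.
Back in r: F(r) = (r**2 + 2)**3/3.
Then F(1) - F(0) = (9) - (8/3) = 19/3.

19/3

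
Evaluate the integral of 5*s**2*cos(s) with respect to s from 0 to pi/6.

Integrate by parts twice (u = s^2, dv = 5*cos(s) ds).
An antiderivative is F(s) = 5*s**2*sin(s) + 10*s*cos(s) - 10*sin(s).
Then F(pi/6) - F(0) = (-5 + 5*pi**2/72 + 5*sqrt(3)*pi/6) - (0) = -5 + 5*pi**2/72 + 5*sqrt(3)*pi/6.

-5 + 5*pi**2/72 + 5*sqrt(3)*pi/6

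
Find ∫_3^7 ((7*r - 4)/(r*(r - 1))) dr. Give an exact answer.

Factor the denominator: r**2 - r = r(r - 1).
Partial fractions: (7*r - 4)/(r*(r - 1)) = 4/r + 3/(r - 1).
An antiderivative is F(r) = 4*log(r) + 3*log(r - 1).
Then F(7) - F(3) = (3*log(2) + 3*log(3) + 4*log(7)) - (3*log(2) + 4*log(3)) = -log(3) + 4*log(7).

-log(3) + 4*log(7)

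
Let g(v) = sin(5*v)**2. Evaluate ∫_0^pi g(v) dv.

Use the identity sin^2(5*v) = (1 - cos(10*v))/2.
An antiderivative is F(v) = v/2 - sin(10*v)/20.
Then F(pi) - F(0) = (pi/2) - (0) = pi/2.

pi/2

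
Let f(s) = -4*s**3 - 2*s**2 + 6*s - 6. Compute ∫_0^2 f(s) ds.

-64/3

By the power rule, an antiderivative is F(s) = -s**4 - 2*s**3/3 + 3*s**2 - 6*s.
Then F(2) - F(0) = (-64/3) - (0) = -64/3.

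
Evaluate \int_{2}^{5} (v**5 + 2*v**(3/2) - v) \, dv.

By the power rule, an antiderivative is F(v) = v**6/6 + 4*v**(5/2)/5 - v**2/2.
Then F(5) - F(2) = (20*sqrt(5) + 7775/3) - (16*sqrt(2)/5 + 26/3) = -16*sqrt(2)/5 + 20*sqrt(5) + 2583.

-16*sqrt(2)/5 + 20*sqrt(5) + 2583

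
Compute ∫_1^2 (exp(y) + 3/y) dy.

An antiderivative is F(y) = exp(y) + 3*log(y).
Then F(2) - F(1) = (log(8) + exp(2)) - (exp(1)) = -exp(1) + log(8) + exp(2).

-exp(1) + log(8) + exp(2)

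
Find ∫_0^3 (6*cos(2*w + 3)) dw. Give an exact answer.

-3*sin(3) + 3*sin(9)

Let u = 2*w + 3, so du = 2 dw. When w = 0, u = 3; when w = 3, u = 9.
The integral becomes 3·∫ cos(u) du from 3 to 9, with antiderivative 3*sin(u).
Back in w: F(w) = 3*sin(2*w + 3).
Then F(3) - F(0) = (3*sin(9)) - (3*sin(3)) = -3*sin(3) + 3*sin(9).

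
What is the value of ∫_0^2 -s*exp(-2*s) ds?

Integrate by parts once (u = s, dv = -exp(-2*s) ds).
An antiderivative is F(s) = (2*s + 1)*exp(-2*s)/4.
Then F(2) - F(0) = (5*exp(-4)/4) - (1/4) = (5 - exp(4))*exp(-4)/4.

(5 - exp(4))*exp(-4)/4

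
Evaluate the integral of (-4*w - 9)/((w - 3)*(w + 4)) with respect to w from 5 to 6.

Factor the denominator: w**2 + w - 12 = (w + 4)(w - 3).
Partial fractions: (-4*w - 9)/((w - 3)*(w + 4)) = -1/(w + 4) - 3/(w - 3).
An antiderivative is F(w) = -3*log(w - 3) - log(w + 4).
Then F(6) - F(5) = (-3*log(3) - log(5) - log(2)) - (-log(72)) = log(4/15).

log(4/15)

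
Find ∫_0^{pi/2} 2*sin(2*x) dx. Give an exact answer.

2

An antiderivative is F(x) = -cos(2*x).
Then F(pi/2) - F(0) = (1) - (-1) = 2.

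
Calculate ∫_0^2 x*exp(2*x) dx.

Integrate by parts once (u = x, dv = exp(2*x) dx).
An antiderivative is F(x) = (2*x - 1)*exp(2*x)/4.
Then F(2) - F(0) = (3*exp(4)/4) - (-1/4) = 1/4 + 3*exp(4)/4.

1/4 + 3*exp(4)/4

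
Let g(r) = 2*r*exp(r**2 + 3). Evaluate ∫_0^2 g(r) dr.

-exp(3) + exp(7)

Let u = r**2 + 3, so du = 2*r dr. When r = 0, u = 3; when r = 2, u = 7.
The integral becomes ∫ exp(u) du from 3 to 7, with antiderivative exp(u).
Back in r: F(r) = exp(r**2 + 3).
Then F(2) - F(0) = (exp(7)) - (exp(3)) = -exp(3) + exp(7).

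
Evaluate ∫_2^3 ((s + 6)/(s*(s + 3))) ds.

log(15/8)

Factor the denominator: s**2 + 3*s = (s + 3)s.
Partial fractions: (s + 6)/(s*(s + 3)) = -1/(s + 3) + 2/s.
An antiderivative is F(s) = 2*log(s) - log(s + 3).
Then F(3) - F(2) = (log(3/2)) - (log(4/5)) = log(15/8).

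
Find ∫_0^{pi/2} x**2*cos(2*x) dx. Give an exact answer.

Integrate by parts twice (u = x^2, dv = cos(2*x) dx).
An antiderivative is F(x) = x**2*sin(2*x)/2 + x*cos(2*x)/2 - sin(2*x)/4.
Then F(pi/2) - F(0) = (-pi/4) - (0) = -pi/4.

-pi/4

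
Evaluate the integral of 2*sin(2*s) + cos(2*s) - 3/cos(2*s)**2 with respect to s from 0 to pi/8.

-1/2 - sqrt(2)/4

An antiderivative is F(s) = sin(2*s)/2 - cos(2*s) - 3*tan(2*s)/2.
Then F(pi/8) - F(0) = (-3/2 - sqrt(2)/4) - (-1) = -1/2 - sqrt(2)/4.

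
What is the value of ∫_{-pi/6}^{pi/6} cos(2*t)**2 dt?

Use the identity cos^2(2*t) = (1 + cos(4*t))/2.
An antiderivative is F(t) = t/2 + sin(4*t)/8.
Then F(pi/6) - F(-pi/6) = (sqrt(3)/16 + pi/12) - (-pi/12 - sqrt(3)/16) = sqrt(3)/8 + pi/6.

sqrt(3)/8 + pi/6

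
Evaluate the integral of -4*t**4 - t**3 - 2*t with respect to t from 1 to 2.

By the power rule, an antiderivative is F(t) = -4*t**5/5 - t**4/4 - t**2.
Then F(2) - F(1) = (-168/5) - (-41/20) = -631/20.

-631/20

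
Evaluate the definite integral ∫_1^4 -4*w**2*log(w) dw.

Integrate by parts once (u = ln w, dv = -4*w**2 dw).
An antiderivative is F(w) = -4*w**3*(3*log(w) - 1)/9.
Then F(4) - F(1) = (256/9 - 512*log(2)/3) - (4/9) = 28 - 512*log(2)/3.

28 - 512*log(2)/3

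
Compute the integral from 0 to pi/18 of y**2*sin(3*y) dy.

-2/27 - sqrt(3)*pi**2/1944 + pi/162 + sqrt(3)/27

Integrate by parts twice (u = y^2, dv = sin(3*y) dy).
An antiderivative is F(y) = -y**2*cos(3*y)/3 + 2*y*sin(3*y)/9 + 2*cos(3*y)/27.
Then F(pi/18) - F(0) = (-sqrt(3)*pi**2/1944 + pi/162 + sqrt(3)/27) - (2/27) = -2/27 - sqrt(3)*pi**2/1944 + pi/162 + sqrt(3)/27.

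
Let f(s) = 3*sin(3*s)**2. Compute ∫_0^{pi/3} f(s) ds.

Use the identity sin^2(3*s) = (1 - cos(6*s))/2.
An antiderivative is F(s) = 3*s/2 - sin(6*s)/4.
Then F(pi/3) - F(0) = (pi/2) - (0) = pi/2.

pi/2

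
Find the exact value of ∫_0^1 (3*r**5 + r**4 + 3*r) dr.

11/5

By the power rule, an antiderivative is F(r) = r**6/2 + r**5/5 + 3*r**2/2.
Then F(1) - F(0) = (11/5) - (0) = 11/5.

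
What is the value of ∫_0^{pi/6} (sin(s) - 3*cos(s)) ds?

-sqrt(3)/2 - 1/2

An antiderivative is F(s) = -3*sin(s) - cos(s).
Then F(pi/6) - F(0) = (-3/2 - sqrt(3)/2) - (-1) = -sqrt(3)/2 - 1/2.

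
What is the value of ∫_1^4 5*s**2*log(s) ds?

-35 + 640*log(2)/3

Integrate by parts once (u = ln s, dv = 5*s**2 ds).
An antiderivative is F(s) = 5*s**3*(3*log(s) - 1)/9.
Then F(4) - F(1) = (-320/9 + 640*log(2)/3) - (-5/9) = -35 + 640*log(2)/3.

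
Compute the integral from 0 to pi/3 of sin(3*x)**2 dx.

Use the identity sin^2(3*x) = (1 - cos(6*x))/2.
An antiderivative is F(x) = x/2 - sin(6*x)/12.
Then F(pi/3) - F(0) = (pi/6) - (0) = pi/6.

pi/6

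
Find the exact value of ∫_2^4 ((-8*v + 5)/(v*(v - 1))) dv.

-5*log(2) - 3*log(3)

Factor the denominator: v**2 - v = v(v - 1).
Partial fractions: (-8*v + 5)/(v*(v - 1)) = -5/v - 3/(v - 1).
An antiderivative is F(v) = -5*log(v) - 3*log(v - 1).
Then F(4) - F(2) = (-10*log(2) - 3*log(3)) - (-log(32)) = -5*log(2) - 3*log(3).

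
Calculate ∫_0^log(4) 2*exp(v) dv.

6

An antiderivative is F(v) = 2*exp(v).
Then F(log(4)) - F(0) = (8) - (2) = 6.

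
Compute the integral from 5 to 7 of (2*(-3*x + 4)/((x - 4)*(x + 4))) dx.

Factor the denominator: x**2 - 16 = (x + 4)(x - 4).
Partial fractions: 2*(-3*x + 4)/((x - 4)*(x + 4)) = -4/(x + 4) - 2/(x - 4).
An antiderivative is F(x) = -2*log(x - 4) - 4*log(x + 4).
Then F(7) - F(5) = (-4*log(11) - 2*log(3)) - (-8*log(3)) = -4*log(11) + 6*log(3).

-4*log(11) + 6*log(3)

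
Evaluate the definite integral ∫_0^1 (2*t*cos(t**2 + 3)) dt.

sin(4) - sin(3)

Let u = t**2 + 3, so du = 2*t dt. When t = 0, u = 3; when t = 1, u = 4.
The integral becomes ∫ cos(u) du from 3 to 4, with antiderivative sin(u).
Back in t: F(t) = sin(t**2 + 3).
Then F(1) - F(0) = (sin(4)) - (sin(3)) = sin(4) - sin(3).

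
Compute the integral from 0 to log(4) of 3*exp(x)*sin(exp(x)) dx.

3*cos(1) - 3*cos(4)

Let u = exp(x), so du = exp(x) dx. When x = 0, u = 1; when x = log(4), u = 4.
The integral becomes 3·∫ sin(u) du from 1 to 4, with antiderivative -3*cos(u).
Back in x: F(x) = -3*cos(exp(x)).
Then F(log(4)) - F(0) = (-3*cos(4)) - (-3*cos(1)) = 3*cos(1) - 3*cos(4).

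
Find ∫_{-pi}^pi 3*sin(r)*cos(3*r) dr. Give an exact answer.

0

Use the identity sin(r)cos(3*r) = [sin(4*r) + sin(-2*r)]/2.
An antiderivative is F(r) = 3*cos(2*r)/4 - 3*cos(4*r)/8.
Then F(pi) - F(-pi) = (3/8) - (3/8) = 0.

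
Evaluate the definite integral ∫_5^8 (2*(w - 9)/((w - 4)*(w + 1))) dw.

-8*log(2) + 4*log(3)

Factor the denominator: w**2 - 3*w - 4 = (w + 1)(w - 4).
Partial fractions: 2*(w - 9)/((w - 4)*(w + 1)) = 4/(w + 1) - 2/(w - 4).
An antiderivative is F(w) = -2*log(w - 4) + 4*log(w + 1).
Then F(8) - F(5) = (-4*log(2) + 8*log(3)) - (4*log(2) + 4*log(3)) = -8*log(2) + 4*log(3).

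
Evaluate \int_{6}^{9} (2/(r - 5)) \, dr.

An antiderivative is F(r) = 2*log(r - 5).
Then F(9) - F(6) = (log(16)) - (0) = log(16).

log(16)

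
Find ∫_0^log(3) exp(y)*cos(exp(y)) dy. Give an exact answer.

Let u = exp(y), so du = exp(y) dy. When y = 0, u = 1; when y = log(3), u = 3.
The integral becomes ∫ cos(u) du from 1 to 3, with antiderivative sin(u).
Back in y: F(y) = sin(exp(y)).
Then F(log(3)) - F(0) = (sin(3)) - (sin(1)) = -sin(1) + sin(3).

-sin(1) + sin(3)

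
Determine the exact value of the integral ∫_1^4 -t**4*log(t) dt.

Integrate by parts once (u = ln t, dv = -t**4 dt).
An antiderivative is F(t) = -t**5*(5*log(t) - 1)/25.
Then F(4) - F(1) = (1024/25 - 2048*log(2)/5) - (1/25) = 1023/25 - 2048*log(2)/5.

1023/25 - 2048*log(2)/5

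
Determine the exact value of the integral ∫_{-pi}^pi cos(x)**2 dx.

Use the identity cos^2(x) = (1 + cos(2*x))/2.
An antiderivative is F(x) = x/2 + sin(2*x)/4.
Then F(pi) - F(-pi) = (pi/2) - (-pi/2) = pi.

pi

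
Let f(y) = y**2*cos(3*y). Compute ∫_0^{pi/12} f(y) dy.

sqrt(2)*(-32 + pi**2 + 8*pi)/864

Integrate by parts twice (u = y^2, dv = cos(3*y) dy).
An antiderivative is F(y) = y**2*sin(3*y)/3 + 2*y*cos(3*y)/9 - 2*sin(3*y)/27.
Then F(pi/12) - F(0) = (sqrt(2)*(-32 + pi**2 + 8*pi)/864) - (0) = sqrt(2)*(-32 + pi**2 + 8*pi)/864.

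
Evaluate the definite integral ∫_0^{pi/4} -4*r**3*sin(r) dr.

Integrate by parts 3 times (u = r^3, dv = -4*sin(r) dr).
An antiderivative is F(r) = 4*r**3*cos(r) - 12*r**2*sin(r) - 24*r*cos(r) + 24*sin(r).
Then F(pi/4) - F(0) = (sqrt(2)*(-96*pi - 12*pi**2 + pi**3 + 384)/32) - (0) = sqrt(2)*(-96*pi - 12*pi**2 + pi**3 + 384)/32.

sqrt(2)*(-96*pi - 12*pi**2 + pi**3 + 384)/32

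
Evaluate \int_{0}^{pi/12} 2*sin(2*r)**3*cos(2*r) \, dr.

Let u = sin(2*r), so du = 2*cos(2*r) dr. When r = 0, u = 0; when r = pi/12, u = 1/2.
The integral becomes ∫ u**3 du from 0 to 1/2, with antiderivative u**4/4.
Back in r: F(r) = sin(2*r)**4/4.
Then F(pi/12) - F(0) = (1/64) - (0) = 1/64.

1/64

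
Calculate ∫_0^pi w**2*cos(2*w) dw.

pi/2

Integrate by parts twice (u = w^2, dv = cos(2*w) dw).
An antiderivative is F(w) = w**2*sin(2*w)/2 + w*cos(2*w)/2 - sin(2*w)/4.
Then F(pi) - F(0) = (pi/2) - (0) = pi/2.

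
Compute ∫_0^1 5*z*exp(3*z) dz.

Integrate by parts once (u = z, dv = 5*exp(3*z) dz).
An antiderivative is F(z) = (15*z - 5)*exp(3*z)/9.
Then F(1) - F(0) = (10*exp(3)/9) - (-5/9) = 5/9 + 10*exp(3)/9.

5/9 + 10*exp(3)/9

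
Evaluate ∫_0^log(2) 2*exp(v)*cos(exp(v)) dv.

Let u = exp(v), so du = exp(v) dv. When v = 0, u = 1; when v = log(2), u = 2.
The integral becomes 2·∫ cos(u) du from 1 to 2, with antiderivative 2*sin(u).
Back in v: F(v) = 2*sin(exp(v)).
Then F(log(2)) - F(0) = (2*sin(2)) - (2*sin(1)) = -2*sin(1) + 2*sin(2).

-2*sin(1) + 2*sin(2)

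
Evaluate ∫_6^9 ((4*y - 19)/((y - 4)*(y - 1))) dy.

-6*log(5) + 16*log(2)

Factor the denominator: y**2 - 5*y + 4 = (y - 1)(y - 4).
Partial fractions: (4*y - 19)/((y - 4)*(y - 1)) = 5/(y - 1) - 1/(y - 4).
An antiderivative is F(y) = -log(y - 4) + 5*log(y - 1).
Then F(9) - F(6) = (-log(5) + 15*log(2)) - (-log(2) + 5*log(5)) = -6*log(5) + 16*log(2).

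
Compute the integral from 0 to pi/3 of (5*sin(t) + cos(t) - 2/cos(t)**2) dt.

5/2 - 3*sqrt(3)/2

An antiderivative is F(t) = sin(t) - 5*cos(t) - 2*tan(t).
Then F(pi/3) - F(0) = (-3*sqrt(3)/2 - 5/2) - (-5) = 5/2 - 3*sqrt(3)/2.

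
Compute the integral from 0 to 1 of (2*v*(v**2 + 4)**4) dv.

2101/5

Let u = v**2 + 4, so du = 2*v dv. When v = 0, u = 4; when v = 1, u = 5.
The integral becomes ∫ u**4 du from 4 to 5, with antiderivative u**5/5.
Back in v: F(v) = (v**2 + 4)**5/5.
Then F(1) - F(0) = (625) - (1024/5) = 2101/5.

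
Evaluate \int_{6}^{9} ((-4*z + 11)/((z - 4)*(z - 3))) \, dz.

-5*log(5) + 6*log(2)

Factor the denominator: z**2 - 7*z + 12 = (z - 3)(z - 4).
Partial fractions: (-4*z + 11)/((z - 4)*(z - 3)) = 1/(z - 3) - 5/(z - 4).
An antiderivative is F(z) = -5*log(z - 4) + log(z - 3).
Then F(9) - F(6) = (-5*log(5) + log(2) + log(3)) - (log(3/32)) = -5*log(5) + 6*log(2).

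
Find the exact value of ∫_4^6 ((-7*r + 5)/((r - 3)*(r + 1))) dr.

Factor the denominator: r**2 - 2*r - 3 = (r + 1)(r - 3).
Partial fractions: (-7*r + 5)/((r - 3)*(r + 1)) = -3/(r + 1) - 4/(r - 3).
An antiderivative is F(r) = -4*log(r - 3) - 3*log(r + 1).
Then F(6) - F(4) = (-3*log(7) - 4*log(3)) - (-3*log(5)) = -3*log(7) - 4*log(3) + 3*log(5).

-3*log(7) - 4*log(3) + 3*log(5)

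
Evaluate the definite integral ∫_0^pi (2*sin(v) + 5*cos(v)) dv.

An antiderivative is F(v) = 5*sin(v) - 2*cos(v).
Then F(pi) - F(0) = (2) - (-2) = 4.

4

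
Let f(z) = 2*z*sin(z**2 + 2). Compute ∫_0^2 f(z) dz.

Let u = z**2 + 2, so du = 2*z dz. When z = 0, u = 2; when z = 2, u = 6.
The integral becomes ∫ sin(u) du from 2 to 6, with antiderivative -cos(u).
Back in z: F(z) = -cos(z**2 + 2).
Then F(2) - F(0) = (-cos(6)) - (-cos(2)) = -cos(6) + cos(2).

-cos(6) + cos(2)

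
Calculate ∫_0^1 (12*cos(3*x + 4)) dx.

4*sin(7) - 4*sin(4)

Let u = 3*x + 4, so du = 3 dx. When x = 0, u = 4; when x = 1, u = 7.
The integral becomes 4·∫ cos(u) du from 4 to 7, with antiderivative 4*sin(u).
Back in x: F(x) = 4*sin(3*x + 4).
Then F(1) - F(0) = (4*sin(7)) - (4*sin(4)) = 4*sin(7) - 4*sin(4).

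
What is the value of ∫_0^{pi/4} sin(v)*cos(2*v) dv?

Use the identity sin(v)cos(2*v) = [sin(3*v) + sin(-v)]/2.
An antiderivative is F(v) = cos(v)/2 - cos(3*v)/6.
Then F(pi/4) - F(0) = (sqrt(2)/3) - (1/3) = -1/3 + sqrt(2)/3.

-1/3 + sqrt(2)/3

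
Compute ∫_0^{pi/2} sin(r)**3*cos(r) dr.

1/4

Let u = sin(r), so du = cos(r) dr. When r = 0, u = 0; when r = pi/2, u = 1.
The integral becomes ∫ u**3 du from 0 to 1, with antiderivative u**4/4.
Back in r: F(r) = sin(r)**4/4.
Then F(pi/2) - F(0) = (1/4) - (0) = 1/4.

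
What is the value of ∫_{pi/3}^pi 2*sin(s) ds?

3

An antiderivative is F(s) = -2*cos(s).
Then F(pi) - F(pi/3) = (2) - (-1) = 3.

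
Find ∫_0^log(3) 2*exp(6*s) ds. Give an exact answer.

728/3

Let u = exp(s), so du = exp(s) ds. When s = 0, u = 1; when s = log(3), u = 3.
The integral becomes 2·∫ u**5 du from 1 to 3, with antiderivative u**6/3.
Back in s: F(s) = exp(6*s)/3.
Then F(log(3)) - F(0) = (243) - (1/3) = 728/3.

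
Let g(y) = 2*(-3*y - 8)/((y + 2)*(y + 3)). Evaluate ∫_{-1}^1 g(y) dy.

Factor the denominator: y**2 + 5*y + 6 = (y + 3)(y + 2).
Partial fractions: 2*(-3*y - 8)/((y + 2)*(y + 3)) = -2/(y + 3) - 4/(y + 2).
An antiderivative is F(y) = -4*log(y + 2) - 2*log(y + 3).
Then F(1) - F(-1) = (-4*log(3) - 4*log(2)) - (-log(4)) = -4*log(3) - 2*log(2).

-4*log(3) - 2*log(2)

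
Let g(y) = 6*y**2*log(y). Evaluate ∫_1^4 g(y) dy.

Integrate by parts once (u = ln y, dv = 6*y**2 dy).
An antiderivative is F(y) = 2*y**3*(3*log(y) - 1)/3.
Then F(4) - F(1) = (-128/3 + 256*log(2)) - (-2/3) = -42 + 256*log(2).

-42 + 256*log(2)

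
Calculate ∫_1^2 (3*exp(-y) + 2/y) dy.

-3*exp(-2) + 3*exp(-1) + 2*log(2)

An antiderivative is F(y) = 2*log(y) - 3*exp(-y).
Then F(2) - F(1) = (-3*exp(-2) + 2*log(2)) - (-3*exp(-1)) = -3*exp(-2) + 3*exp(-1) + 2*log(2).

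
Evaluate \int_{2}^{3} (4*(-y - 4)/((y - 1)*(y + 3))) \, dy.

Factor the denominator: y**2 + 2*y - 3 = (y + 3)(y - 1).
Partial fractions: 4*(-y - 4)/((y - 1)*(y + 3)) = 1/(y + 3) - 5/(y - 1).
An antiderivative is F(y) = -5*log(y - 1) + log(y + 3).
Then F(3) - F(2) = (log(3/16)) - (log(5)) = log(3/80).

log(3/80)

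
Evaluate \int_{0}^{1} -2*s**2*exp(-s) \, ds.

-4 + 10*exp(-1)

Integrate by parts twice (u = s^2, dv = -2*exp(-s) ds).
An antiderivative is F(s) = (2*s**2 + 4*s + 4)*exp(-s).
Then F(1) - F(0) = (10*exp(-1)) - (4) = -4 + 10*exp(-1).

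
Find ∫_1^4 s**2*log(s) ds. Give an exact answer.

-7 + 128*log(2)/3

Integrate by parts once (u = ln s, dv = s**2 ds).
An antiderivative is F(s) = s**3*(3*log(s) - 1)/9.
Then F(4) - F(1) = (-64/9 + 128*log(2)/3) - (-1/9) = -7 + 128*log(2)/3.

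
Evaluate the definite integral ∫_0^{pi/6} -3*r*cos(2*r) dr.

-sqrt(3)*pi/8 + 3/8

Integrate by parts once (u = r, dv = -3*cos(2*r) dr).
An antiderivative is F(r) = -3*r*sin(2*r)/2 - 3*cos(2*r)/4.
Then F(pi/6) - F(0) = (-sqrt(3)*pi/8 - 3/8) - (-3/4) = -sqrt(3)*pi/8 + 3/8.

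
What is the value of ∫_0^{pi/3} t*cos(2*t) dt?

Integrate by parts once (u = t, dv = cos(2*t) dt).
An antiderivative is F(t) = t*sin(2*t)/2 + cos(2*t)/4.
Then F(pi/3) - F(0) = (-1/8 + sqrt(3)*pi/12) - (1/4) = -3/8 + sqrt(3)*pi/12.

-3/8 + sqrt(3)*pi/12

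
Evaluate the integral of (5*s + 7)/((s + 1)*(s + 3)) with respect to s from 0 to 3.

log(64)

Factor the denominator: s**2 + 4*s + 3 = (s + 3)(s + 1).
Partial fractions: (5*s + 7)/((s + 1)*(s + 3)) = 4/(s + 3) + 1/(s + 1).
An antiderivative is F(s) = log(s + 1) + 4*log(s + 3).
Then F(3) - F(0) = (6*log(2) + 4*log(3)) - (log(81)) = log(64).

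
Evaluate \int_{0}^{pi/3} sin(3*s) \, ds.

An antiderivative is F(s) = -cos(3*s)/3.
Then F(pi/3) - F(0) = (1/3) - (-1/3) = 2/3.

2/3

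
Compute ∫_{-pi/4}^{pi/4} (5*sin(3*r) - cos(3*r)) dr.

-sqrt(2)/3

An antiderivative is F(r) = -sin(3*r)/3 - 5*cos(3*r)/3.
Then F(pi/4) - F(-pi/4) = (2*sqrt(2)/3) - (sqrt(2)) = -sqrt(2)/3.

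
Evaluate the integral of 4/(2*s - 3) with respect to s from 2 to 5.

log(49)

An antiderivative is F(s) = 2*log(2*s - 3).
Then F(5) - F(2) = (log(49)) - (0) = log(49).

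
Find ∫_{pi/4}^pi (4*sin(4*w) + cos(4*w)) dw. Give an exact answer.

An antiderivative is F(w) = sin(4*w)/4 - cos(4*w).
Then F(pi) - F(pi/4) = (-1) - (1) = -2.

-2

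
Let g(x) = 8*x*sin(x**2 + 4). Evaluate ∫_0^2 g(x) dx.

Let u = x**2 + 4, so du = 2*x dx. When x = 0, u = 4; when x = 2, u = 8.
The integral becomes 4·∫ sin(u) du from 4 to 8, with antiderivative -4*cos(u).
Back in x: F(x) = -4*cos(x**2 + 4).
Then F(2) - F(0) = (-4*cos(8)) - (-4*cos(4)) = 4*cos(4) - 4*cos(8).

4*cos(4) - 4*cos(8)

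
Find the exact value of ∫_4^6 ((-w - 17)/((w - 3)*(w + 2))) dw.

-7*log(3) + 6*log(2)

Factor the denominator: w**2 - w - 6 = (w + 2)(w - 3).
Partial fractions: (-w - 17)/((w - 3)*(w + 2)) = 3/(w + 2) - 4/(w - 3).
An antiderivative is F(w) = -4*log(w - 3) + 3*log(w + 2).
Then F(6) - F(4) = (-4*log(3) + 9*log(2)) - (3*log(2) + 3*log(3)) = -7*log(3) + 6*log(2).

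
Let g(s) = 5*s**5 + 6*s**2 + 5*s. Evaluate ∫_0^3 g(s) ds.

684

By the power rule, an antiderivative is F(s) = 5*s**6/6 + 2*s**3 + 5*s**2/2.
Then F(3) - F(0) = (684) - (0) = 684.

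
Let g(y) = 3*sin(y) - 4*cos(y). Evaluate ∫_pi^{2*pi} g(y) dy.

An antiderivative is F(y) = -4*sin(y) - 3*cos(y).
Then F(2*pi) - F(pi) = (-3) - (3) = -6.

-6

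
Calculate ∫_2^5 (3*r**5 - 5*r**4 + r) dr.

4698

By the power rule, an antiderivative is F(r) = r**6/2 - r**5 + r**2/2.
Then F(5) - F(2) = (4700) - (2) = 4698.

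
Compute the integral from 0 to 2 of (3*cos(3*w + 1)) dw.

-sin(1) + sin(7)

Let u = 3*w + 1, so du = 3 dw. When w = 0, u = 1; when w = 2, u = 7.
The integral becomes ∫ cos(u) du from 1 to 7, with antiderivative sin(u).
Back in w: F(w) = sin(3*w + 1).
Then F(2) - F(0) = (sin(7)) - (sin(1)) = -sin(1) + sin(7).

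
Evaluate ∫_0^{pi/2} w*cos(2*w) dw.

Integrate by parts once (u = w, dv = cos(2*w) dw).
An antiderivative is F(w) = w*sin(2*w)/2 + cos(2*w)/4.
Then F(pi/2) - F(0) = (-1/4) - (1/4) = -1/2.

-1/2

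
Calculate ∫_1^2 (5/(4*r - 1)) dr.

An antiderivative is F(r) = 5*log(4*r - 1)/4.
Then F(2) - F(1) = (5*log(7)/4) - (5*log(3)/4) = -5*log(3)/4 + 5*log(7)/4.

-5*log(3)/4 + 5*log(7)/4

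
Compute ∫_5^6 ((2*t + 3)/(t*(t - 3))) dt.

Factor the denominator: t**2 - 3*t = t(t - 3).
Partial fractions: (2*t + 3)/(t*(t - 3)) = -1/t + 3/(t - 3).
An antiderivative is F(t) = -log(t) + 3*log(t - 3).
Then F(6) - F(5) = (log(9/2)) - (log(8/5)) = log(45/16).

log(45/16)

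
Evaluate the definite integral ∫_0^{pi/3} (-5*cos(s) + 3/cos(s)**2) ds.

sqrt(3)/2

An antiderivative is F(s) = -5*sin(s) + 3*tan(s).
Then F(pi/3) - F(0) = (sqrt(3)/2) - (0) = sqrt(3)/2.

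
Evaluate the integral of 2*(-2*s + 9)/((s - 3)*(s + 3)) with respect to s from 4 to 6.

Factor the denominator: s**2 - 9 = (s + 3)(s - 3).
Partial fractions: 2*(-2*s + 9)/((s - 3)*(s + 3)) = -5/(s + 3) + 1/(s - 3).
An antiderivative is F(s) = log(s - 3) - 5*log(s + 3).
Then F(6) - F(4) = (-9*log(3)) - (-5*log(7)) = -9*log(3) + 5*log(7).

-9*log(3) + 5*log(7)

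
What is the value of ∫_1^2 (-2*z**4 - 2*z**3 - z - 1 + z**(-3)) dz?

-881/40

By the power rule, an antiderivative is F(z) = -2*z**5/5 - z**4/2 - z**2/2 - z - 1/(2*z**2).
Then F(2) - F(1) = (-997/40) - (-29/10) = -881/40.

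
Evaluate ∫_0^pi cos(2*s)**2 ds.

pi/2

Use the identity cos^2(2*s) = (1 + cos(4*s))/2.
An antiderivative is F(s) = s/2 + sin(4*s)/8.
Then F(pi) - F(0) = (pi/2) - (0) = pi/2.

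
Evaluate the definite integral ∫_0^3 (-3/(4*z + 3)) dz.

-3*log(5)/4

An antiderivative is F(z) = -3*log(4*z + 3)/4.
Then F(3) - F(0) = (-3*log(15)/4) - (-3*log(3)/4) = -3*log(5)/4.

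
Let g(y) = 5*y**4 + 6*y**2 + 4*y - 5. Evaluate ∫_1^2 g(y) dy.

By the power rule, an antiderivative is F(y) = y**5 + 2*y**3 + 2*y**2 - 5*y.
Then F(2) - F(1) = (46) - (0) = 46.

46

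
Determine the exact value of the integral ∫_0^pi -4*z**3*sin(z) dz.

Integrate by parts 3 times (u = z^3, dv = -4*sin(z) dz).
An antiderivative is F(z) = 4*z**3*cos(z) - 12*z**2*sin(z) - 24*z*cos(z) + 24*sin(z).
Then F(pi) - F(0) = (4*pi*(6 - pi**2)) - (0) = 4*pi*(6 - pi**2).

4*pi*(6 - pi**2)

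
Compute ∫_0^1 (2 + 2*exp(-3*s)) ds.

An antiderivative is F(s) = 2*s - 2*exp(-3*s)/3.
Then F(1) - F(0) = (2 - 2*exp(-3)/3) - (-2/3) = 8/3 - 2*exp(-3)/3.

8/3 - 2*exp(-3)/3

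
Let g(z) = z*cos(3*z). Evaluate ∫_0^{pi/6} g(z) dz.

Integrate by parts once (u = z, dv = cos(3*z) dz).
An antiderivative is F(z) = z*sin(3*z)/3 + cos(3*z)/9.
Then F(pi/6) - F(0) = (pi/18) - (1/9) = -1/9 + pi/18.

-1/9 + pi/18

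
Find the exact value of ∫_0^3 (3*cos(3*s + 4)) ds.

Let u = 3*s + 4, so du = 3 ds. When s = 0, u = 4; when s = 3, u = 13.
The integral becomes ∫ cos(u) du from 4 to 13, with antiderivative sin(u).
Back in s: F(s) = sin(3*s + 4).
Then F(3) - F(0) = (sin(13)) - (sin(4)) = sin(13) - sin(4).

sin(13) - sin(4)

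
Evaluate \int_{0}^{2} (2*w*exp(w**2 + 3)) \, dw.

-exp(3) + exp(7)

Let u = w**2 + 3, so du = 2*w dw. When w = 0, u = 3; when w = 2, u = 7.
The integral becomes ∫ exp(u) du from 3 to 7, with antiderivative exp(u).
Back in w: F(w) = exp(w**2 + 3).
Then F(2) - F(0) = (exp(7)) - (exp(3)) = -exp(3) + exp(7).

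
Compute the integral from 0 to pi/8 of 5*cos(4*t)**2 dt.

Use the identity cos^2(4*t) = (1 + cos(8*t))/2.
An antiderivative is F(t) = 5*t/2 + 5*sin(8*t)/16.
Then F(pi/8) - F(0) = (5*pi/16) - (0) = 5*pi/16.

5*pi/16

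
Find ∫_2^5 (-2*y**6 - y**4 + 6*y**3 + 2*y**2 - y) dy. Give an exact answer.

By the power rule, an antiderivative is F(y) = -2*y**7/7 - y**5/5 + 3*y**4/2 + 2*y**3/3 - y**2/2.
Then F(5) - F(2) = (-460700/21) - (-1642/105) = -767286/35.

-767286/35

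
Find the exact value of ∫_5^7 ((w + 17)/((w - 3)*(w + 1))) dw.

log(81/8)

Factor the denominator: w**2 - 2*w - 3 = (w + 1)(w - 3).
Partial fractions: (w + 17)/((w - 3)*(w + 1)) = -4/(w + 1) + 5/(w - 3).
An antiderivative is F(w) = 5*log(w - 3) - 4*log(w + 1).
Then F(7) - F(5) = (-log(4)) - (log(2/81)) = log(81/8).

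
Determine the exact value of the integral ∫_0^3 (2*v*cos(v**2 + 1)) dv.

Let u = v**2 + 1, so du = 2*v dv. When v = 0, u = 1; when v = 3, u = 10.
The integral becomes ∫ cos(u) du from 1 to 10, with antiderivative sin(u).
Back in v: F(v) = sin(v**2 + 1).
Then F(3) - F(0) = (sin(10)) - (sin(1)) = -sin(1) + sin(10).

-sin(1) + sin(10)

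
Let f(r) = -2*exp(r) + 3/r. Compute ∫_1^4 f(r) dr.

-2*exp(4) + 6*log(2) + 2*exp(1)

An antiderivative is F(r) = -2*exp(r) + 3*log(r).
Then F(4) - F(1) = (-2*exp(4) + log(64)) - (-2*exp(1)) = -2*exp(4) + 6*log(2) + 2*exp(1).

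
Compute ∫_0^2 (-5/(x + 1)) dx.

An antiderivative is F(x) = -5*log(x + 1).
Then F(2) - F(0) = (-5*log(3)) - (0) = -5*log(3).

-5*log(3)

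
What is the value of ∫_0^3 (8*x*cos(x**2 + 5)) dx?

-4*sin(5) + 4*sin(14)

Let u = x**2 + 5, so du = 2*x dx. When x = 0, u = 5; when x = 3, u = 14.
The integral becomes 4·∫ cos(u) du from 5 to 14, with antiderivative 4*sin(u).
Back in x: F(x) = 4*sin(x**2 + 5).
Then F(3) - F(0) = (4*sin(14)) - (4*sin(5)) = -4*sin(5) + 4*sin(14).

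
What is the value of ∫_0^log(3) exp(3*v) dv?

26/3

Let u = exp(v), so du = exp(v) dv. When v = 0, u = 1; when v = log(3), u = 3.
The integral becomes ∫ u**2 du from 1 to 3, with antiderivative u**3/3.
Back in v: F(v) = exp(3*v)/3.
Then F(log(3)) - F(0) = (9) - (1/3) = 26/3.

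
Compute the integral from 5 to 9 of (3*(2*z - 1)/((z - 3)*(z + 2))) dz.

-3*log(7) + 3*log(3) + 3*log(11)

Factor the denominator: z**2 - z - 6 = (z + 2)(z - 3).
Partial fractions: 3*(2*z - 1)/((z - 3)*(z + 2)) = 3/(z + 2) + 3/(z - 3).
An antiderivative is F(z) = 3*log(z - 3) + 3*log(z + 2).
Then F(9) - F(5) = (3*log(2) + 3*log(3) + 3*log(11)) - (3*log(2) + 3*log(7)) = -3*log(7) + 3*log(3) + 3*log(11).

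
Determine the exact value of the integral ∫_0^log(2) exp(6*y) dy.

Let u = exp(y), so du = exp(y) dy. When y = 0, u = 1; when y = log(2), u = 2.
The integral becomes ∫ u**5 du from 1 to 2, with antiderivative u**6/6.
Back in y: F(y) = exp(6*y)/6.
Then F(log(2)) - F(0) = (32/3) - (1/6) = 21/2.

21/2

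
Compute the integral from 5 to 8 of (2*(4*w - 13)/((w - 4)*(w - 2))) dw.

11*log(2)

Factor the denominator: w**2 - 6*w + 8 = (w - 2)(w - 4).
Partial fractions: 2*(4*w - 13)/((w - 4)*(w - 2)) = 5/(w - 2) + 3/(w - 4).
An antiderivative is F(w) = 3*log(w - 4) + 5*log(w - 2).
Then F(8) - F(5) = (5*log(3) + 11*log(2)) - (5*log(3)) = 11*log(2).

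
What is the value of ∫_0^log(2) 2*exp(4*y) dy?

Let u = exp(y), so du = exp(y) dy. When y = 0, u = 1; when y = log(2), u = 2.
The integral becomes 2·∫ u**3 du from 1 to 2, with antiderivative u**4/2.
Back in y: F(y) = exp(4*y)/2.
Then F(log(2)) - F(0) = (8) - (1/2) = 15/2.

15/2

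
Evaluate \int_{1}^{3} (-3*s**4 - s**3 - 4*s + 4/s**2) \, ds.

-2678/15

By the power rule, an antiderivative is F(s) = -3*s**5/5 - s**4/4 - 2*s**2 - 4/s.
Then F(3) - F(1) = (-11123/60) - (-137/20) = -2678/15.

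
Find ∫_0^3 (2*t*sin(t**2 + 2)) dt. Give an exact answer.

cos(2) - cos(11)

Let u = t**2 + 2, so du = 2*t dt. When t = 0, u = 2; when t = 3, u = 11.
The integral becomes ∫ sin(u) du from 2 to 11, with antiderivative -cos(u).
Back in t: F(t) = -cos(t**2 + 2).
Then F(3) - F(0) = (-cos(11)) - (-cos(2)) = cos(2) - cos(11).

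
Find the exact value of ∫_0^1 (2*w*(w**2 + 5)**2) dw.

91/3

Let u = w**2 + 5, so du = 2*w dw. When w = 0, u = 5; when w = 1, u = 6.
The integral becomes ∫ u**2 du from 5 to 6, with antiderivative u**3/3.
Back in w: F(w) = (w**2 + 5)**3/3.
Then F(1) - F(0) = (72) - (125/3) = 91/3.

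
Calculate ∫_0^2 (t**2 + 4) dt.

By the power rule, an antiderivative is F(t) = t**3/3 + 4*t.
Then F(2) - F(0) = (32/3) - (0) = 32/3.

32/3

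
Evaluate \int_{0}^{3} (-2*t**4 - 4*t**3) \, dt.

By the power rule, an antiderivative is F(t) = -2*t**5/5 - t**4.
Then F(3) - F(0) = (-891/5) - (0) = -891/5.

-891/5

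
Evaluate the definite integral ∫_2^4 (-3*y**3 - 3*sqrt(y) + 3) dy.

-190 + 4*sqrt(2)

By the power rule, an antiderivative is F(y) = -3*y**4/4 - 2*y**(3/2) + 3*y.
Then F(4) - F(2) = (-196) - (-6 - 4*sqrt(2)) = -190 + 4*sqrt(2).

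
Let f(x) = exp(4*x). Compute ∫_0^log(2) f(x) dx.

15/4

Let u = exp(x), so du = exp(x) dx. When x = 0, u = 1; when x = log(2), u = 2.
The integral becomes ∫ u**3 du from 1 to 2, with antiderivative u**4/4.
Back in x: F(x) = exp(4*x)/4.
Then F(log(2)) - F(0) = (4) - (1/4) = 15/4.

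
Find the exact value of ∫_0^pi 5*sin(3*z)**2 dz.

5*pi/2

Use the identity sin^2(3*z) = (1 - cos(6*z))/2.
An antiderivative is F(z) = 5*z/2 - 5*sin(6*z)/12.
Then F(pi) - F(0) = (5*pi/2) - (0) = 5*pi/2.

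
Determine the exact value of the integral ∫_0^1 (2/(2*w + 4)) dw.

Let u = 2*w + 4, so du = 2 dw. When w = 0, u = 4; when w = 1, u = 6.
The integral becomes ∫ 1/u du from 4 to 6, with antiderivative log(u).
Back in w: F(w) = log(2*w + 4).
Then F(1) - F(0) = (log(6)) - (log(4)) = log(3/2).

log(3/2)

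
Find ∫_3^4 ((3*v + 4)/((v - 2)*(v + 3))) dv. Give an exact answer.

Factor the denominator: v**2 + v - 6 = (v + 3)(v - 2).
Partial fractions: (3*v + 4)/((v - 2)*(v + 3)) = 1/(v + 3) + 2/(v - 2).
An antiderivative is F(v) = 2*log(v - 2) + log(v + 3).
Then F(4) - F(3) = (log(28)) - (log(6)) = log(14/3).

log(14/3)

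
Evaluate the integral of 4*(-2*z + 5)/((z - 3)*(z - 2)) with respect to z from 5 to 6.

Factor the denominator: z**2 - 5*z + 6 = (z - 2)(z - 3).
Partial fractions: 4*(-2*z + 5)/((z - 3)*(z - 2)) = -4/(z - 2) - 4/(z - 3).
An antiderivative is F(z) = -4*log(z - 3) - 4*log(z - 2).
Then F(6) - F(5) = (-8*log(2) - 4*log(3)) - (-4*log(3) - 4*log(2)) = -log(16).

-log(16)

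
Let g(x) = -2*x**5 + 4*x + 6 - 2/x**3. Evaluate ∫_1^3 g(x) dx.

By the power rule, an antiderivative is F(x) = -x**6/3 + 2*x**2 + 6*x + x**(-2).
Then F(3) - F(1) = (-1862/9) - (26/3) = -1940/9.

-1940/9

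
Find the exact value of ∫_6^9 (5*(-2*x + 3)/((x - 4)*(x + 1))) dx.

Factor the denominator: x**2 - 3*x - 4 = (x + 1)(x - 4).
Partial fractions: 5*(-2*x + 3)/((x - 4)*(x + 1)) = -5/(x + 1) - 5/(x - 4).
An antiderivative is F(x) = -5*log(x - 4) - 5*log(x + 1).
Then F(9) - F(6) = (-10*log(5) - 5*log(2)) - (-5*log(7) - 5*log(2)) = -10*log(5) + 5*log(7).

-10*log(5) + 5*log(7)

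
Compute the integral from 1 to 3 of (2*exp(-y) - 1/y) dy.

-log(3) - 2*exp(-3) + 2*exp(-1)

An antiderivative is F(y) = -log(y) - 2*exp(-y).
Then F(3) - F(1) = (-log(3) - 2*exp(-3)) - (-2*exp(-1)) = -log(3) - 2*exp(-3) + 2*exp(-1).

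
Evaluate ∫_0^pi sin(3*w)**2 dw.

Use the identity sin^2(3*w) = (1 - cos(6*w))/2.
An antiderivative is F(w) = w/2 - sin(6*w)/12.
Then F(pi) - F(0) = (pi/2) - (0) = pi/2.

pi/2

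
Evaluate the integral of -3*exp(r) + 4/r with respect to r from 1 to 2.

An antiderivative is F(r) = -3*exp(r) + 4*log(r).
Then F(2) - F(1) = (-3*exp(2) + log(16)) - (-3*exp(1)) = -3*exp(2) + log(16) + 3*exp(1).

-3*exp(2) + log(16) + 3*exp(1)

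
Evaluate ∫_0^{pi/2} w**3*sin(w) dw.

Integrate by parts 3 times (u = w^3, dv = sin(w) dw).
An antiderivative is F(w) = -w**3*cos(w) + 3*w**2*sin(w) + 6*w*cos(w) - 6*sin(w).
Then F(pi/2) - F(0) = (-6 + 3*pi**2/4) - (0) = -6 + 3*pi**2/4.

-6 + 3*pi**2/4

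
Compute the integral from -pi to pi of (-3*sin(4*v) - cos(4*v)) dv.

0

An antiderivative is F(v) = -sin(4*v)/4 + 3*cos(4*v)/4.
Then F(pi) - F(-pi) = (3/4) - (3/4) = 0.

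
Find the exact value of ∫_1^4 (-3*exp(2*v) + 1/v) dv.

An antiderivative is F(v) = -3*exp(2*v)/2 + log(v).
Then F(4) - F(1) = (-3*exp(8)/2 + log(4)) - (-3*exp(2)/2) = -3*exp(8)/2 + log(4) + 3*exp(2)/2.

-3*exp(8)/2 + log(4) + 3*exp(2)/2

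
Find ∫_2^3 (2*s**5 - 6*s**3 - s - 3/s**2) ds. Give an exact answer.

727/6

By the power rule, an antiderivative is F(s) = s**6/3 - 3*s**4/2 - s**2/2 + 3/s.
Then F(3) - F(2) = (118) - (-19/6) = 727/6.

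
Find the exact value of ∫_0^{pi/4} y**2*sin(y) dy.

-2 - sqrt(2)*pi**2/32 + sqrt(2)*pi/4 + sqrt(2)

Integrate by parts twice (u = y^2, dv = sin(y) dy).
An antiderivative is F(y) = -y**2*cos(y) + 2*y*sin(y) + 2*cos(y).
Then F(pi/4) - F(0) = (sqrt(2)*(-pi**2 + 8*pi + 32)/32) - (2) = -2 - sqrt(2)*pi**2/32 + sqrt(2)*pi/4 + sqrt(2).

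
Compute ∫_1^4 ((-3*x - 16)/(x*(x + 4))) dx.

-5*log(2) - log(5)

Factor the denominator: x**2 + 4*x = (x + 4)x.
Partial fractions: (-3*x - 16)/(x*(x + 4)) = 1/(x + 4) - 4/x.
An antiderivative is F(x) = -4*log(x) + log(x + 4).
Then F(4) - F(1) = (-log(32)) - (log(5)) = -5*log(2) - log(5).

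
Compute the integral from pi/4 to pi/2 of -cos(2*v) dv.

An antiderivative is F(v) = -sin(2*v)/2.
Then F(pi/2) - F(pi/4) = (0) - (-1/2) = 1/2.

1/2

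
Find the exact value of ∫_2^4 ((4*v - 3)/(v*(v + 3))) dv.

-5*log(5) - log(2) + 5*log(7)

Factor the denominator: v**2 + 3*v = (v + 3)v.
Partial fractions: (4*v - 3)/(v*(v + 3)) = 5/(v + 3) - 1/v.
An antiderivative is F(v) = -log(v) + 5*log(v + 3).
Then F(4) - F(2) = (-2*log(2) + 5*log(7)) - (-log(2) + 5*log(5)) = -5*log(5) - log(2) + 5*log(7).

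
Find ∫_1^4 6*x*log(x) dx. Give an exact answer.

Integrate by parts once (u = ln x, dv = 6*x dx).
An antiderivative is F(x) = 3*x**2*(2*log(x) - 1)/2.
Then F(4) - F(1) = (-24 + 96*log(2)) - (-3/2) = -45/2 + 96*log(2).

-45/2 + 96*log(2)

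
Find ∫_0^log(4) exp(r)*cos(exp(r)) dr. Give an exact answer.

Let u = exp(r), so du = exp(r) dr. When r = 0, u = 1; when r = log(4), u = 4.
The integral becomes ∫ cos(u) du from 1 to 4, with antiderivative sin(u).
Back in r: F(r) = sin(exp(r)).
Then F(log(4)) - F(0) = (sin(4)) - (sin(1)) = -sin(1) + sin(4).

-sin(1) + sin(4)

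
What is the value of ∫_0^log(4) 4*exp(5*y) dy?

4092/5

Let u = exp(y), so du = exp(y) dy. When y = 0, u = 1; when y = log(4), u = 4.
The integral becomes 4·∫ u**4 du from 1 to 4, with antiderivative 4*u**5/5.
Back in y: F(y) = 4*exp(5*y)/5.
Then F(log(4)) - F(0) = (4096/5) - (4/5) = 4092/5.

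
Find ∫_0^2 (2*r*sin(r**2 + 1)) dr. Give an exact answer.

Let u = r**2 + 1, so du = 2*r dr. When r = 0, u = 1; when r = 2, u = 5.
The integral becomes ∫ sin(u) du from 1 to 5, with antiderivative -cos(u).
Back in r: F(r) = -cos(r**2 + 1).
Then F(2) - F(0) = (-cos(5)) - (-cos(1)) = -cos(5) + cos(1).

-cos(5) + cos(1)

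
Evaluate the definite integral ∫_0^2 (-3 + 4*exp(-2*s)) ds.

-4 - 2*exp(-4)

An antiderivative is F(s) = -3*s - 2*exp(-2*s).
Then F(2) - F(0) = (-6 - 2*exp(-4)) - (-2) = -4 - 2*exp(-4).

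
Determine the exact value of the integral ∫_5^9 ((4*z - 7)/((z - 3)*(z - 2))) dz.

Factor the denominator: z**2 - 5*z + 6 = (z - 2)(z - 3).
Partial fractions: (4*z - 7)/((z - 3)*(z - 2)) = -1/(z - 2) + 5/(z - 3).
An antiderivative is F(z) = 5*log(z - 3) - log(z - 2).
Then F(9) - F(5) = (-log(7) + 5*log(2) + 5*log(3)) - (log(32/3)) = -log(7) + 6*log(3).

-log(7) + 6*log(3)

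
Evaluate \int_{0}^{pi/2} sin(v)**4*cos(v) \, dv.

Let u = sin(v), so du = cos(v) dv. When v = 0, u = 0; when v = pi/2, u = 1.
The integral becomes ∫ u**4 du from 0 to 1, with antiderivative u**5/5.
Back in v: F(v) = sin(v)**5/5.
Then F(pi/2) - F(0) = (1/5) - (0) = 1/5.

1/5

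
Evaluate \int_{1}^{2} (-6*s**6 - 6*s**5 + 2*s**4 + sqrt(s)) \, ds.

-16813/105 + 4*sqrt(2)/3

By the power rule, an antiderivative is F(s) = -6*s**7/7 - s**6 + 2*s**5/5 + 2*s**(3/2)/3.
Then F(2) - F(1) = (-5632/35 + 4*sqrt(2)/3) - (-83/105) = -16813/105 + 4*sqrt(2)/3.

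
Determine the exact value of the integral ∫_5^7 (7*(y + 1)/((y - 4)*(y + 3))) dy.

-4*log(2) + 2*log(5) + 5*log(3)

Factor the denominator: y**2 - y - 12 = (y + 3)(y - 4).
Partial fractions: 7*(y + 1)/((y - 4)*(y + 3)) = 2/(y + 3) + 5/(y - 4).
An antiderivative is F(y) = 5*log(y - 4) + 2*log(y + 3).
Then F(7) - F(5) = (2*log(2) + 2*log(5) + 5*log(3)) - (log(64)) = -4*log(2) + 2*log(5) + 5*log(3).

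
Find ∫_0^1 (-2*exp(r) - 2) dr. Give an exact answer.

-2*E

An antiderivative is F(r) = -2*r - 2*exp(r).
Then F(1) - F(0) = (-2*E - 2) - (-2) = -2*E.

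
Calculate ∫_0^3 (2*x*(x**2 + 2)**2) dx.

Let u = x**2 + 2, so du = 2*x dx. When x = 0, u = 2; when x = 3, u = 11.
The integral becomes ∫ u**2 du from 2 to 11, with antiderivative u**3/3.
Back in x: F(x) = (x**2 + 2)**3/3.
Then F(3) - F(0) = (1331/3) - (8/3) = 441.

441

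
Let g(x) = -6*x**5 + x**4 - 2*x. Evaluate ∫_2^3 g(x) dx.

-3139/5

By the power rule, an antiderivative is F(x) = -x**6 + x**5/5 - x**2.
Then F(3) - F(2) = (-3447/5) - (-308/5) = -3139/5.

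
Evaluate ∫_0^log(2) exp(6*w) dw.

21/2

Let u = exp(w), so du = exp(w) dw. When w = 0, u = 1; when w = log(2), u = 2.
The integral becomes ∫ u**5 du from 1 to 2, with antiderivative u**6/6.
Back in w: F(w) = exp(6*w)/6.
Then F(log(2)) - F(0) = (32/3) - (1/6) = 21/2.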